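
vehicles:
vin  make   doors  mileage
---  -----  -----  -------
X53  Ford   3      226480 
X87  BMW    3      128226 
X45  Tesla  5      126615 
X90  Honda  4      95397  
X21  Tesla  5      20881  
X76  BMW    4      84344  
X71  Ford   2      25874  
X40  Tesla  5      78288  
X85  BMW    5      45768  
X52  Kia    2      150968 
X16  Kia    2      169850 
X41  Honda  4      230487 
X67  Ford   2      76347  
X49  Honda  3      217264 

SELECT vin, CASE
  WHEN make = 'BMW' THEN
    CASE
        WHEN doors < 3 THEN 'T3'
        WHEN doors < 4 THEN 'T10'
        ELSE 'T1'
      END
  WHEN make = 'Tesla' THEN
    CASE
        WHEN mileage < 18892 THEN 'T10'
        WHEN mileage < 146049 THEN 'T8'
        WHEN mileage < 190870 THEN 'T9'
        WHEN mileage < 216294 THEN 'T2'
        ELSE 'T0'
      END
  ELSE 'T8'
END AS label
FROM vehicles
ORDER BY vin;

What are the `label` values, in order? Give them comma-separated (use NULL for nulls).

vin=X16: make='Kia' → outer ELSE → T8
vin=X21: make='Tesla' → inner[mileage < 146049] → T8
vin=X40: make='Tesla' → inner[mileage < 146049] → T8
vin=X41: make='Honda' → outer ELSE → T8
vin=X45: make='Tesla' → inner[mileage < 146049] → T8
vin=X49: make='Honda' → outer ELSE → T8
vin=X52: make='Kia' → outer ELSE → T8
vin=X53: make='Ford' → outer ELSE → T8
vin=X67: make='Ford' → outer ELSE → T8
vin=X71: make='Ford' → outer ELSE → T8
vin=X76: make='BMW' → inner[ELSE] → T1
vin=X85: make='BMW' → inner[ELSE] → T1
vin=X87: make='BMW' → inner[doors < 4] → T10
vin=X90: make='Honda' → outer ELSE → T8

T8, T8, T8, T8, T8, T8, T8, T8, T8, T8, T1, T1, T10, T8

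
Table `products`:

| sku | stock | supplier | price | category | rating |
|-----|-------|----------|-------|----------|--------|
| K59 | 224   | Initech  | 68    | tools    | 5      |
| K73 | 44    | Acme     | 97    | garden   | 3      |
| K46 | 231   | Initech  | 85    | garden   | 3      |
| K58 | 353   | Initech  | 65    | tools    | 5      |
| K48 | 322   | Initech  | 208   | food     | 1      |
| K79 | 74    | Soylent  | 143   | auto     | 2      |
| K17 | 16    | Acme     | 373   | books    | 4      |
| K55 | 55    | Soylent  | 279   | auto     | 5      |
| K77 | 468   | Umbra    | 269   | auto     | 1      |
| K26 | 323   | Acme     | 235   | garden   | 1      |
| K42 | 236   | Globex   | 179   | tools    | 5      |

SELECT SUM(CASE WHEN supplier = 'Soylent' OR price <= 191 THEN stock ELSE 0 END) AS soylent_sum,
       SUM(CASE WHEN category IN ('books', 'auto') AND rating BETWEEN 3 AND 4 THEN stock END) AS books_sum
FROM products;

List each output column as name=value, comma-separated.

[soylent_sum: supplier = 'Soylent' OR price <= 191]
sku=K59: ✓ → 224
sku=K73: ✓ → 44
sku=K46: ✓ → 231
sku=K58: ✓ → 353
sku=K48: ✗
sku=K79: ✓ → 74
sku=K17: ✗
sku=K55: ✓ → 55
sku=K77: ✗
sku=K26: ✗
sku=K42: ✓ → 236
soylent_sum = 224 + 44 + 231 + 353 + 74 + 55 + 236 = 1217
—
[books_sum: category IN ('books', 'auto') AND rating BETWEEN 3 AND 4]
sku=K59: ✗
sku=K73: ✗
sku=K46: ✗
sku=K58: ✗
sku=K48: ✗
sku=K79: ✗
sku=K17: ✓ → 16
sku=K55: ✗
sku=K77: ✗
sku=K26: ✗
sku=K42: ✗
books_sum = 16

soylent_sum=1217, books_sum=16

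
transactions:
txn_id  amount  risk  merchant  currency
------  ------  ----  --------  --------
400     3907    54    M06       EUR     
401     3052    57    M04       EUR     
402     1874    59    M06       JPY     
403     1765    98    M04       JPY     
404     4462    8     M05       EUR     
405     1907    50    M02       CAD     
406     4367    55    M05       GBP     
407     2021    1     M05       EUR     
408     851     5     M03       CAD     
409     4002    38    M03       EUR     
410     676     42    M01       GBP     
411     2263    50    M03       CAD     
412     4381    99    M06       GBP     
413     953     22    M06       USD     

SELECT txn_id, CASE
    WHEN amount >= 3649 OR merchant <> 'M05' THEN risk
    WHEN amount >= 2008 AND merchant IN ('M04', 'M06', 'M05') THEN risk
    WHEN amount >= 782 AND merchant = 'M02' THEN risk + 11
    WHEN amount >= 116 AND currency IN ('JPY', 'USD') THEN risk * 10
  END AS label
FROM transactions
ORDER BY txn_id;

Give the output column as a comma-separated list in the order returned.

54, 57, 59, 98, 8, 50, 55, 1, 5, 38, 42, 50, 99, 22

txn_id=400: amount >= 3649 OR merchant <> 'M05' → 54
txn_id=401: amount >= 3649 OR merchant <> 'M05' → 57
txn_id=402: amount >= 3649 OR merchant <> 'M05' → 59
txn_id=403: amount >= 3649 OR merchant <> 'M05' → 98
txn_id=404: amount >= 3649 OR merchant <> 'M05' → 8
txn_id=405: amount >= 3649 OR merchant <> 'M05' → 50
txn_id=406: amount >= 3649 OR merchant <> 'M05' → 55
txn_id=407: amount >= 2008 AND merchant IN ('M04', 'M06', 'M05') → 1
txn_id=408: amount >= 3649 OR merchant <> 'M05' → 5
txn_id=409: amount >= 3649 OR merchant <> 'M05' → 38
txn_id=410: amount >= 3649 OR merchant <> 'M05' → 42
txn_id=411: amount >= 3649 OR merchant <> 'M05' → 50
txn_id=412: amount >= 3649 OR merchant <> 'M05' → 99
txn_id=413: amount >= 3649 OR merchant <> 'M05' → 22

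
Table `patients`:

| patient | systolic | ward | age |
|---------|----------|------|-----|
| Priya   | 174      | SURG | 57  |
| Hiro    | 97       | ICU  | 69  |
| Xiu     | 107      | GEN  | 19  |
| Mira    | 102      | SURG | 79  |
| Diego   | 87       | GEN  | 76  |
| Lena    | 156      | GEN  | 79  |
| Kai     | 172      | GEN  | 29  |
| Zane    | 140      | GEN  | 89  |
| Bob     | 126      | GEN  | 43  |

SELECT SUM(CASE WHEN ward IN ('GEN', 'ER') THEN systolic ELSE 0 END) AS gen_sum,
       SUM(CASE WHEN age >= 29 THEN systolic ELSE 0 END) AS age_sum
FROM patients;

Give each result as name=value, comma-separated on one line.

gen_sum=788, age_sum=1054

[gen_sum: ward IN ('GEN', 'ER')]
patient=Priya: ✗
patient=Hiro: ✗
patient=Xiu: ✓ → 107
patient=Mira: ✗
patient=Diego: ✓ → 87
patient=Lena: ✓ → 156
patient=Kai: ✓ → 172
patient=Zane: ✓ → 140
patient=Bob: ✓ → 126
gen_sum = 107 + 87 + 156 + 172 + 140 + 126 = 788
—
[age_sum: age >= 29]
patient=Priya: ✓ → 174
patient=Hiro: ✓ → 97
patient=Xiu: ✗
patient=Mira: ✓ → 102
patient=Diego: ✓ → 87
patient=Lena: ✓ → 156
patient=Kai: ✓ → 172
patient=Zane: ✓ → 140
patient=Bob: ✓ → 126
age_sum = 174 + 97 + 102 + 87 + 156 + 172 + 140 + 126 = 1054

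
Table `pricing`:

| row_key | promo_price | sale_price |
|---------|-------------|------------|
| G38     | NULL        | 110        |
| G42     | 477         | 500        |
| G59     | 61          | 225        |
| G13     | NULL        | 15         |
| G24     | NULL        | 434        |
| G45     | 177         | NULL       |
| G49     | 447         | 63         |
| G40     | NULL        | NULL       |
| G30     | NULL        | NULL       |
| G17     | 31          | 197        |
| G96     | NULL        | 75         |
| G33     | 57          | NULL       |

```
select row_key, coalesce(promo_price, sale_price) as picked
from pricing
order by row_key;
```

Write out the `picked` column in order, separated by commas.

15, 31, 434, NULL, 57, 110, NULL, 477, 177, 447, 61, 75

row_key=G13: promo_price=NULL, sale_price=15 → 15
row_key=G17: promo_price=31 → 31
row_key=G24: promo_price=NULL, sale_price=434 → 434
row_key=G30: promo_price=NULL, sale_price=NULL (all NULL) → NULL
row_key=G33: promo_price=57 → 57
row_key=G38: promo_price=NULL, sale_price=110 → 110
row_key=G40: promo_price=NULL, sale_price=NULL (all NULL) → NULL
row_key=G42: promo_price=477 → 477
row_key=G45: promo_price=177 → 177
row_key=G49: promo_price=447 → 447
row_key=G59: promo_price=61 → 61
row_key=G96: promo_price=NULL, sale_price=75 → 75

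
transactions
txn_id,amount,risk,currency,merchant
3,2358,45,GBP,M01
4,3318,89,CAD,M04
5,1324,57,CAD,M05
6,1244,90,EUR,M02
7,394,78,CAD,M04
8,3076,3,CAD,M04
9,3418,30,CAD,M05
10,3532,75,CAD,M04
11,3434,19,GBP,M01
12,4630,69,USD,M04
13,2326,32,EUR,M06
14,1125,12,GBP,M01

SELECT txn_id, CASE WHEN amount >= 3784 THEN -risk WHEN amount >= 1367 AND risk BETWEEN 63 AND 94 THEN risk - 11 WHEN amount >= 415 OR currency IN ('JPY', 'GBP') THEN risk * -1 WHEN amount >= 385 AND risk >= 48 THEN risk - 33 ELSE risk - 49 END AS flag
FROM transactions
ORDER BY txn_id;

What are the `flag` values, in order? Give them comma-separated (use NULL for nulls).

-45, 78, -57, -90, 45, -3, -30, 64, -19, -69, -32, -12

txn_id=3: amount >= 415 OR currency IN ('JPY', 'GBP') → -45
txn_id=4: amount >= 1367 AND risk BETWEEN 63 AND 94 → 78
txn_id=5: amount >= 415 OR currency IN ('JPY', 'GBP') → -57
txn_id=6: amount >= 415 OR currency IN ('JPY', 'GBP') → -90
txn_id=7: amount >= 385 AND risk >= 48 → 45
txn_id=8: amount >= 415 OR currency IN ('JPY', 'GBP') → -3
txn_id=9: amount >= 415 OR currency IN ('JPY', 'GBP') → -30
txn_id=10: amount >= 1367 AND risk BETWEEN 63 AND 94 → 64
txn_id=11: amount >= 415 OR currency IN ('JPY', 'GBP') → -19
txn_id=12: amount >= 3784 → -69
txn_id=13: amount >= 415 OR currency IN ('JPY', 'GBP') → -32
txn_id=14: amount >= 415 OR currency IN ('JPY', 'GBP') → -12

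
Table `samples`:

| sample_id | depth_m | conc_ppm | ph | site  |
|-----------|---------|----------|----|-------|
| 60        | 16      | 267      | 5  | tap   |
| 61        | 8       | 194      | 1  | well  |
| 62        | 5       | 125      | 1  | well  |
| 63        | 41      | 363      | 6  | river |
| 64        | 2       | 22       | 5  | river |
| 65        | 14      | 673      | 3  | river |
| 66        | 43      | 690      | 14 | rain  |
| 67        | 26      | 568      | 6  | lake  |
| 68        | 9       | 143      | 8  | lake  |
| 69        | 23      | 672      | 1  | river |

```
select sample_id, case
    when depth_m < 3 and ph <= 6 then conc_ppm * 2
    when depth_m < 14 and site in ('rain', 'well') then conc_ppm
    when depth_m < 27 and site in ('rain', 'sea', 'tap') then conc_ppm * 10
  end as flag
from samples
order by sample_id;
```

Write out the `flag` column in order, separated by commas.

2670, 194, 125, NULL, 44, NULL, NULL, NULL, NULL, NULL

sample_id=60: depth_m < 27 and site in ('rain', 'sea', 'tap') → 2670
sample_id=61: depth_m < 14 and site in ('rain', 'well') → 194
sample_id=62: depth_m < 14 and site in ('rain', 'well') → 125
sample_id=63: (no match → NULL) → NULL
sample_id=64: depth_m < 3 and ph <= 6 → 44
sample_id=65: (no match → NULL) → NULL
sample_id=66: (no match → NULL) → NULL
sample_id=67: (no match → NULL) → NULL
sample_id=68: (no match → NULL) → NULL
sample_id=69: (no match → NULL) → NULL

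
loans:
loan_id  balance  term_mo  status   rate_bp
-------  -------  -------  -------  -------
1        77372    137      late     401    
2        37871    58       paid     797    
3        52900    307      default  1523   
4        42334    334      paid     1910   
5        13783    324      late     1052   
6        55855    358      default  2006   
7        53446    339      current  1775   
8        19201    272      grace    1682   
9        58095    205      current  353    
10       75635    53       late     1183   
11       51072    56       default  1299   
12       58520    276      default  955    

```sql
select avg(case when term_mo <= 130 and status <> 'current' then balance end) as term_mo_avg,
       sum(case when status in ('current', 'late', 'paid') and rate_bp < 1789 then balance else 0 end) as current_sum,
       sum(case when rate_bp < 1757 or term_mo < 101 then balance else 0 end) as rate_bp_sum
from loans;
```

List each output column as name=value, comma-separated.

[term_mo_avg: term_mo <= 130 and status <> 'current']
loan_id=1: ✗
loan_id=2: ✓ → 37871
loan_id=3: ✗
loan_id=4: ✗
loan_id=5: ✗
loan_id=6: ✗
loan_id=7: ✗
loan_id=8: ✗
loan_id=9: ✗
loan_id=10: ✓ → 75635
loan_id=11: ✓ → 51072
loan_id=12: ✗
term_mo_avg = (37871 + 75635 + 51072) / 3 = 54859.3333333333
—
[current_sum: status in ('current', 'late', 'paid') and rate_bp < 1789]
loan_id=1: ✓ → 77372
loan_id=2: ✓ → 37871
loan_id=3: ✗
loan_id=4: ✗
loan_id=5: ✓ → 13783
loan_id=6: ✗
loan_id=7: ✓ → 53446
loan_id=8: ✗
loan_id=9: ✓ → 58095
loan_id=10: ✓ → 75635
loan_id=11: ✗
loan_id=12: ✗
current_sum = 77372 + 37871 + 13783 + 53446 + 58095 + 75635 = 316202
—
[rate_bp_sum: rate_bp < 1757 or term_mo < 101]
loan_id=1: ✓ → 77372
loan_id=2: ✓ → 37871
loan_id=3: ✓ → 52900
loan_id=4: ✗
loan_id=5: ✓ → 13783
loan_id=6: ✗
loan_id=7: ✗
loan_id=8: ✓ → 19201
loan_id=9: ✓ → 58095
loan_id=10: ✓ → 75635
loan_id=11: ✓ → 51072
loan_id=12: ✓ → 58520
rate_bp_sum = 77372 + 37871 + 52900 + 13783 + 19201 + 58095 + 75635 + 51072 + 58520 = 444449

term_mo_avg=54859.3333333333, current_sum=316202, rate_bp_sum=444449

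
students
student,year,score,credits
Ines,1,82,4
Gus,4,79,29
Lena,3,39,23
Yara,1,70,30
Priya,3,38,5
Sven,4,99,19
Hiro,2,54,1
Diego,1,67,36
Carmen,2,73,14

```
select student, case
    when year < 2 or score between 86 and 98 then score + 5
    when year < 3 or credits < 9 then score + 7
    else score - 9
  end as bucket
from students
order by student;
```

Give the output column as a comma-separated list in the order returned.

80, 72, 70, 61, 87, 30, 45, 90, 75

student=Carmen: year < 3 or credits < 9 → 80
student=Diego: year < 2 or score between 86 and 98 → 72
student=Gus: ELSE → 70
student=Hiro: year < 3 or credits < 9 → 61
student=Ines: year < 2 or score between 86 and 98 → 87
student=Lena: ELSE → 30
student=Priya: year < 3 or credits < 9 → 45
student=Sven: ELSE → 90
student=Yara: year < 2 or score between 86 and 98 → 75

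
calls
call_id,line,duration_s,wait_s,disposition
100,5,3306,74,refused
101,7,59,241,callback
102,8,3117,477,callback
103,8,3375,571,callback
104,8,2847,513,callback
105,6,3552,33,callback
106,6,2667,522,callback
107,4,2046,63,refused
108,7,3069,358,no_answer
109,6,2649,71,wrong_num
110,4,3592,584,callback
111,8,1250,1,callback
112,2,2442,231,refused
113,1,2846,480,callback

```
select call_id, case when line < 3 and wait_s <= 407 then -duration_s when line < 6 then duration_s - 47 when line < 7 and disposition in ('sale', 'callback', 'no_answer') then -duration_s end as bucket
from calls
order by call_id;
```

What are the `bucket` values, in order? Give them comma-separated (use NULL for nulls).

3259, NULL, NULL, NULL, NULL, -3552, -2667, 1999, NULL, NULL, 3545, NULL, -2442, 2799

call_id=100: line < 6 → 3259
call_id=101: (no match → NULL) → NULL
call_id=102: (no match → NULL) → NULL
call_id=103: (no match → NULL) → NULL
call_id=104: (no match → NULL) → NULL
call_id=105: line < 7 and disposition in ('sale', 'callback', 'no_answer') → -3552
call_id=106: line < 7 and disposition in ('sale', 'callback', 'no_answer') → -2667
call_id=107: line < 6 → 1999
call_id=108: (no match → NULL) → NULL
call_id=109: (no match → NULL) → NULL
call_id=110: line < 6 → 3545
call_id=111: (no match → NULL) → NULL
call_id=112: line < 3 and wait_s <= 407 → -2442
call_id=113: line < 6 → 2799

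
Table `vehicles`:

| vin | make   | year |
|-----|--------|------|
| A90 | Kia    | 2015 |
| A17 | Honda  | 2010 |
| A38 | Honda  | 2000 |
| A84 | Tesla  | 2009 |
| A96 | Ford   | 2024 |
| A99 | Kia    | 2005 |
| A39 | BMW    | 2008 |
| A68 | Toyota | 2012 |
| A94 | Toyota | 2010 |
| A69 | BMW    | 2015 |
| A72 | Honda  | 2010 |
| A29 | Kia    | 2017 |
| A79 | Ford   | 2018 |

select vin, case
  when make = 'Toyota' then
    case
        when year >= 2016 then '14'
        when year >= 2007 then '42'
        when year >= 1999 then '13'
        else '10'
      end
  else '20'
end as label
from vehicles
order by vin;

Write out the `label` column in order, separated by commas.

20, 20, 20, 20, 42, 20, 20, 20, 20, 20, 42, 20, 20

vin=A17: make='Honda' → outer ELSE → 20
vin=A29: make='Kia' → outer ELSE → 20
vin=A38: make='Honda' → outer ELSE → 20
vin=A39: make='BMW' → outer ELSE → 20
vin=A68: make='Toyota' → inner[year >= 2007] → 42
vin=A69: make='BMW' → outer ELSE → 20
vin=A72: make='Honda' → outer ELSE → 20
vin=A79: make='Ford' → outer ELSE → 20
vin=A84: make='Tesla' → outer ELSE → 20
vin=A90: make='Kia' → outer ELSE → 20
vin=A94: make='Toyota' → inner[year >= 2007] → 42
vin=A96: make='Ford' → outer ELSE → 20
vin=A99: make='Kia' → outer ELSE → 20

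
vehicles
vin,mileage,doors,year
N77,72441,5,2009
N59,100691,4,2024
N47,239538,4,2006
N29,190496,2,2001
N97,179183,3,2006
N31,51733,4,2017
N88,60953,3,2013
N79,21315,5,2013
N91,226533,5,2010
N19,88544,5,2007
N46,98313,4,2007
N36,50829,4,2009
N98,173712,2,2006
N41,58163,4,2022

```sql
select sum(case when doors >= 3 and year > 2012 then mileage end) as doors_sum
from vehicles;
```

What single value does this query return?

vin=N77: ✗
vin=N59: ✓ → 100691
vin=N47: ✗
vin=N29: ✗
vin=N97: ✗
vin=N31: ✓ → 51733
vin=N88: ✓ → 60953
vin=N79: ✓ → 21315
vin=N91: ✗
vin=N19: ✗
vin=N46: ✗
vin=N36: ✗
vin=N98: ✗
vin=N41: ✓ → 58163
doors_sum = 100691 + 51733 + 60953 + 21315 + 58163 = 292855

292855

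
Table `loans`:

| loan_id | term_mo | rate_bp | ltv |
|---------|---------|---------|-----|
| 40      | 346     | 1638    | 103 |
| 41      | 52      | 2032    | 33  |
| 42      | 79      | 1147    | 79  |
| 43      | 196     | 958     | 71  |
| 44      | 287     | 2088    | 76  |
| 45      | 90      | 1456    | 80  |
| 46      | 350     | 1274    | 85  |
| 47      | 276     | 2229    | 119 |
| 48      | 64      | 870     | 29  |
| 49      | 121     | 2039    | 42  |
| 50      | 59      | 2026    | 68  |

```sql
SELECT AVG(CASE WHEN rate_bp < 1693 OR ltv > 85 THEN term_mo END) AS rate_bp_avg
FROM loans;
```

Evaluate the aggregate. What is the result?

200.1428571429

loan_id=40: ✓ → 346
loan_id=41: ✗
loan_id=42: ✓ → 79
loan_id=43: ✓ → 196
loan_id=44: ✗
loan_id=45: ✓ → 90
loan_id=46: ✓ → 350
loan_id=47: ✓ → 276
loan_id=48: ✓ → 64
loan_id=49: ✗
loan_id=50: ✗
rate_bp_avg = (346 + 79 + 196 + 90 + 350 + 276 + 64) / 7 = 200.1428571429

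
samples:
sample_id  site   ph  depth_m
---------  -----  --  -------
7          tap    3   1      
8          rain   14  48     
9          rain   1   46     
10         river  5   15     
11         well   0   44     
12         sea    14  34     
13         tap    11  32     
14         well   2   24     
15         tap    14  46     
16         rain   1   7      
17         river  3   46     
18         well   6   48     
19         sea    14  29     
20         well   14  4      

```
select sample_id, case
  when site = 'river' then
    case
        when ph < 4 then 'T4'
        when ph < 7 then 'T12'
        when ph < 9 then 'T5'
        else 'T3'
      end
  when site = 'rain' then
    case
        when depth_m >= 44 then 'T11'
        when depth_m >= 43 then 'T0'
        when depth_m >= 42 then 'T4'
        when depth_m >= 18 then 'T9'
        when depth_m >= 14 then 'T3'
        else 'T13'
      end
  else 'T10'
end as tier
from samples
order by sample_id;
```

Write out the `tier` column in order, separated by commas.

T10, T11, T11, T12, T10, T10, T10, T10, T10, T13, T4, T10, T10, T10

sample_id=7: site='tap' → outer ELSE → T10
sample_id=8: site='rain' → inner[depth_m >= 44] → T11
sample_id=9: site='rain' → inner[depth_m >= 44] → T11
sample_id=10: site='river' → inner[ph < 7] → T12
sample_id=11: site='well' → outer ELSE → T10
sample_id=12: site='sea' → outer ELSE → T10
sample_id=13: site='tap' → outer ELSE → T10
sample_id=14: site='well' → outer ELSE → T10
sample_id=15: site='tap' → outer ELSE → T10
sample_id=16: site='rain' → inner[ELSE] → T13
sample_id=17: site='river' → inner[ph < 4] → T4
sample_id=18: site='well' → outer ELSE → T10
sample_id=19: site='sea' → outer ELSE → T10
sample_id=20: site='well' → outer ELSE → T10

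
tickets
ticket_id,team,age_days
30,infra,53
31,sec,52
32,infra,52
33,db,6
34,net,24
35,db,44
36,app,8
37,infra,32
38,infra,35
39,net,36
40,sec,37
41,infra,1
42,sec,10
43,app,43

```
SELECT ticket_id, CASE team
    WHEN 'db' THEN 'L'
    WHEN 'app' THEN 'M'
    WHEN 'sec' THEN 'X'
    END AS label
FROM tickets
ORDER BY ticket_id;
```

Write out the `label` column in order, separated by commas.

ticket_id=30: (no match → NULL) → NULL
ticket_id=31: team='sec' → X
ticket_id=32: (no match → NULL) → NULL
ticket_id=33: team='db' → L
ticket_id=34: (no match → NULL) → NULL
ticket_id=35: team='db' → L
ticket_id=36: team='app' → M
ticket_id=37: (no match → NULL) → NULL
ticket_id=38: (no match → NULL) → NULL
ticket_id=39: (no match → NULL) → NULL
ticket_id=40: team='sec' → X
ticket_id=41: (no match → NULL) → NULL
ticket_id=42: team='sec' → X
ticket_id=43: team='app' → M

NULL, X, NULL, L, NULL, L, M, NULL, NULL, NULL, X, NULL, X, M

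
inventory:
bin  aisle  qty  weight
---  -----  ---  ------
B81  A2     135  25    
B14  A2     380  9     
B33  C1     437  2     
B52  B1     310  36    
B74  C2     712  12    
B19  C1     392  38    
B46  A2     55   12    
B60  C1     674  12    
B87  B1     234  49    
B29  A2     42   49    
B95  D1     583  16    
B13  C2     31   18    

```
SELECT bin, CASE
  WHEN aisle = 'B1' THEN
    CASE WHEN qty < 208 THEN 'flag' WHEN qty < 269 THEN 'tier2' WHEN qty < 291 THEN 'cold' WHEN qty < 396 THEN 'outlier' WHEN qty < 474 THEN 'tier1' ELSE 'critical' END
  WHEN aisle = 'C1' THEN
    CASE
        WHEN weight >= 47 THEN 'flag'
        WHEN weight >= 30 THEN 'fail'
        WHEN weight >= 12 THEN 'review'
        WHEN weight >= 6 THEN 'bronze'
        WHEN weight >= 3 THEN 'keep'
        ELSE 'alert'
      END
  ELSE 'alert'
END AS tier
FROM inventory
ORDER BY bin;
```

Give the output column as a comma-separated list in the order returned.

bin=B13: aisle='C2' → outer ELSE → alert
bin=B14: aisle='A2' → outer ELSE → alert
bin=B19: aisle='C1' → inner[weight >= 30] → fail
bin=B29: aisle='A2' → outer ELSE → alert
bin=B33: aisle='C1' → inner[ELSE] → alert
bin=B46: aisle='A2' → outer ELSE → alert
bin=B52: aisle='B1' → inner[qty < 396] → outlier
bin=B60: aisle='C1' → inner[weight >= 12] → review
bin=B74: aisle='C2' → outer ELSE → alert
bin=B81: aisle='A2' → outer ELSE → alert
bin=B87: aisle='B1' → inner[qty < 269] → tier2
bin=B95: aisle='D1' → outer ELSE → alert

alert, alert, fail, alert, alert, alert, outlier, review, alert, alert, tier2, alert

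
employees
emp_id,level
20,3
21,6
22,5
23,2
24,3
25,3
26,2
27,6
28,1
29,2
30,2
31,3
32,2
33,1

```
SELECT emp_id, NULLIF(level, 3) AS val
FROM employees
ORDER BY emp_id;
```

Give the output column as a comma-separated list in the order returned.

emp_id=20: level=3 vs 3: equal → NULL
emp_id=21: level=6 vs 3: differ → 6
emp_id=22: level=5 vs 3: differ → 5
emp_id=23: level=2 vs 3: differ → 2
emp_id=24: level=3 vs 3: equal → NULL
emp_id=25: level=3 vs 3: equal → NULL
emp_id=26: level=2 vs 3: differ → 2
emp_id=27: level=6 vs 3: differ → 6
emp_id=28: level=1 vs 3: differ → 1
emp_id=29: level=2 vs 3: differ → 2
emp_id=30: level=2 vs 3: differ → 2
emp_id=31: level=3 vs 3: equal → NULL
emp_id=32: level=2 vs 3: differ → 2
emp_id=33: level=1 vs 3: differ → 1

NULL, 6, 5, 2, NULL, NULL, 2, 6, 1, 2, 2, NULL, 2, 1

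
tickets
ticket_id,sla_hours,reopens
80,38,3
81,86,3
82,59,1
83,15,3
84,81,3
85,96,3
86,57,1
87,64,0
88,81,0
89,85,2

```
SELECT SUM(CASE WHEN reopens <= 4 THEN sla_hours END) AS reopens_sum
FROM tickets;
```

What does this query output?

662

ticket_id=80: ✓ → 38
ticket_id=81: ✓ → 86
ticket_id=82: ✓ → 59
ticket_id=83: ✓ → 15
ticket_id=84: ✓ → 81
ticket_id=85: ✓ → 96
ticket_id=86: ✓ → 57
ticket_id=87: ✓ → 64
ticket_id=88: ✓ → 81
ticket_id=89: ✓ → 85
reopens_sum = 38 + 86 + 59 + 15 + 81 + 96 + 57 + 64 + 81 + 85 = 662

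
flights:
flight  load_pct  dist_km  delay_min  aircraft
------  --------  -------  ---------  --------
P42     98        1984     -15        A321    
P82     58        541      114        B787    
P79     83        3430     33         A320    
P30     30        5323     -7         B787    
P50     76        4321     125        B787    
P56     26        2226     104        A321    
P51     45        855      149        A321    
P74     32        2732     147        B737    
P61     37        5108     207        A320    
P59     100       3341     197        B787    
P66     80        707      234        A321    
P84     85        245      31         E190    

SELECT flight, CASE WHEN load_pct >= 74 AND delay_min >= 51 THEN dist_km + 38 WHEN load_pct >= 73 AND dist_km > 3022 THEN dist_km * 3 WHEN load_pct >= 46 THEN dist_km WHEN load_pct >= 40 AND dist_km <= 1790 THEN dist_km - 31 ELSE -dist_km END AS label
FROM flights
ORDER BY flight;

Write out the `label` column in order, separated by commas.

flight=P30: ELSE → -5323
flight=P42: load_pct >= 46 → 1984
flight=P50: load_pct >= 74 AND delay_min >= 51 → 4359
flight=P51: load_pct >= 40 AND dist_km <= 1790 → 824
flight=P56: ELSE → -2226
flight=P59: load_pct >= 74 AND delay_min >= 51 → 3379
flight=P61: ELSE → -5108
flight=P66: load_pct >= 74 AND delay_min >= 51 → 745
flight=P74: ELSE → -2732
flight=P79: load_pct >= 73 AND dist_km > 3022 → 10290
flight=P82: load_pct >= 46 → 541
flight=P84: load_pct >= 46 → 245

-5323, 1984, 4359, 824, -2226, 3379, -5108, 745, -2732, 10290, 541, 245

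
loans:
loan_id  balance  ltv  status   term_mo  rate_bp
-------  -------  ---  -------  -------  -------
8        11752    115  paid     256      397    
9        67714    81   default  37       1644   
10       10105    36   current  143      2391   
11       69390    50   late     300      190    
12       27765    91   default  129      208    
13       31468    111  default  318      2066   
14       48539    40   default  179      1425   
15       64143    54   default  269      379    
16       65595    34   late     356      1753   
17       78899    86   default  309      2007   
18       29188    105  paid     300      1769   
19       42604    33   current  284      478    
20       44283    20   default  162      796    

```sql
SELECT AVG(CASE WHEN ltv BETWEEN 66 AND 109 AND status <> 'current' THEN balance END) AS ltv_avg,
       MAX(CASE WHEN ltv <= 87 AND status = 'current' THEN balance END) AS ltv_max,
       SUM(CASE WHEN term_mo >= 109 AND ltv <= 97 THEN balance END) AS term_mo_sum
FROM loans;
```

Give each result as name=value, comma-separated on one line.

ltv_avg=50891.5, ltv_max=42604, term_mo_sum=451323

[ltv_avg: ltv BETWEEN 66 AND 109 AND status <> 'current']
loan_id=8: ✗
loan_id=9: ✓ → 67714
loan_id=10: ✗
loan_id=11: ✗
loan_id=12: ✓ → 27765
loan_id=13: ✗
loan_id=14: ✗
loan_id=15: ✗
loan_id=16: ✗
loan_id=17: ✓ → 78899
loan_id=18: ✓ → 29188
loan_id=19: ✗
loan_id=20: ✗
ltv_avg = (67714 + 27765 + 78899 + 29188) / 4 = 50891.5
—
[ltv_max: ltv <= 87 AND status = 'current']
loan_id=8: ✗
loan_id=9: ✗
loan_id=10: ✓ → 10105
loan_id=11: ✗
loan_id=12: ✗
loan_id=13: ✗
loan_id=14: ✗
loan_id=15: ✗
loan_id=16: ✗
loan_id=17: ✗
loan_id=18: ✗
loan_id=19: ✓ → 42604
loan_id=20: ✗
ltv_max = MAX(10105, 42604) = 42604
—
[term_mo_sum: term_mo >= 109 AND ltv <= 97]
loan_id=8: ✗
loan_id=9: ✗
loan_id=10: ✓ → 10105
loan_id=11: ✓ → 69390
loan_id=12: ✓ → 27765
loan_id=13: ✗
loan_id=14: ✓ → 48539
loan_id=15: ✓ → 64143
loan_id=16: ✓ → 65595
loan_id=17: ✓ → 78899
loan_id=18: ✗
loan_id=19: ✓ → 42604
loan_id=20: ✓ → 44283
term_mo_sum = 10105 + 69390 + 27765 + 48539 + 64143 + 65595 + 78899 + 42604 + 44283 = 451323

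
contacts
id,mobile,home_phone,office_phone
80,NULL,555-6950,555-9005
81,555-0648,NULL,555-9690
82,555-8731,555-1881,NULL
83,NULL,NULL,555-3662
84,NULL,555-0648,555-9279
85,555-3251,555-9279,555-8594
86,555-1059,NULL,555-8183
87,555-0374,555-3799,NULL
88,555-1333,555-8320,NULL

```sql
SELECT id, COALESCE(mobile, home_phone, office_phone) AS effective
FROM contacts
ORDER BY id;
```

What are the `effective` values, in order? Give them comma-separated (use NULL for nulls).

555-6950, 555-0648, 555-8731, 555-3662, 555-0648, 555-3251, 555-1059, 555-0374, 555-1333

id=80: mobile=NULL, home_phone=555-6950 → 555-6950
id=81: mobile=555-0648 → 555-0648
id=82: mobile=555-8731 → 555-8731
id=83: mobile=NULL, home_phone=NULL, office_phone=555-3662 → 555-3662
id=84: mobile=NULL, home_phone=555-0648 → 555-0648
id=85: mobile=555-3251 → 555-3251
id=86: mobile=555-1059 → 555-1059
id=87: mobile=555-0374 → 555-0374
id=88: mobile=555-1333 → 555-1333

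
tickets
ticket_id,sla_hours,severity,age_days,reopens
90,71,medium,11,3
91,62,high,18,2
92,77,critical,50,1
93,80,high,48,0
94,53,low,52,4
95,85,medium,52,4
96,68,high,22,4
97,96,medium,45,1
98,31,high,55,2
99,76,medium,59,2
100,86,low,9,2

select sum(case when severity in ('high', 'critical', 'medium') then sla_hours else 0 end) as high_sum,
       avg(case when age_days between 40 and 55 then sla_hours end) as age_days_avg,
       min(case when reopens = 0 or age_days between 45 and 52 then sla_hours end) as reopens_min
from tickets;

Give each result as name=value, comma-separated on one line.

[high_sum: severity in ('high', 'critical', 'medium')]
ticket_id=90: ✓ → 71
ticket_id=91: ✓ → 62
ticket_id=92: ✓ → 77
ticket_id=93: ✓ → 80
ticket_id=94: ✗
ticket_id=95: ✓ → 85
ticket_id=96: ✓ → 68
ticket_id=97: ✓ → 96
ticket_id=98: ✓ → 31
ticket_id=99: ✓ → 76
ticket_id=100: ✗
high_sum = 71 + 62 + 77 + 80 + 85 + 68 + 96 + 31 + 76 = 646
—
[age_days_avg: age_days between 40 and 55]
ticket_id=90: ✗
ticket_id=91: ✗
ticket_id=92: ✓ → 77
ticket_id=93: ✓ → 80
ticket_id=94: ✓ → 53
ticket_id=95: ✓ → 85
ticket_id=96: ✗
ticket_id=97: ✓ → 96
ticket_id=98: ✓ → 31
ticket_id=99: ✗
ticket_id=100: ✗
age_days_avg = (77 + 80 + 53 + 85 + 96 + 31) / 6 = 70.3333333333
—
[reopens_min: reopens = 0 or age_days between 45 and 52]
ticket_id=90: ✗
ticket_id=91: ✗
ticket_id=92: ✓ → 77
ticket_id=93: ✓ → 80
ticket_id=94: ✓ → 53
ticket_id=95: ✓ → 85
ticket_id=96: ✗
ticket_id=97: ✓ → 96
ticket_id=98: ✗
ticket_id=99: ✗
ticket_id=100: ✗
reopens_min = MIN(77, 80, 53, 85, 96) = 53

high_sum=646, age_days_avg=70.3333333333, reopens_min=53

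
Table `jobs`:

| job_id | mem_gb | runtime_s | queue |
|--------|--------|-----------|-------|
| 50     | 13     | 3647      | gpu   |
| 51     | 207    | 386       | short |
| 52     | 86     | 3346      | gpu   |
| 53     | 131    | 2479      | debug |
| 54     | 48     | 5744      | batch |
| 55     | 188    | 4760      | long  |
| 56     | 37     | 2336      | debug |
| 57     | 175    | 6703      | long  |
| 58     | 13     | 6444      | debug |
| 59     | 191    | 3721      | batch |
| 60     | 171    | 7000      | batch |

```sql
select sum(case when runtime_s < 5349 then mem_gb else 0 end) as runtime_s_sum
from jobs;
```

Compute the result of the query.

853

job_id=50: ✓ → 13
job_id=51: ✓ → 207
job_id=52: ✓ → 86
job_id=53: ✓ → 131
job_id=54: ✗
job_id=55: ✓ → 188
job_id=56: ✓ → 37
job_id=57: ✗
job_id=58: ✗
job_id=59: ✓ → 191
job_id=60: ✗
runtime_s_sum = 13 + 207 + 86 + 131 + 188 + 37 + 191 = 853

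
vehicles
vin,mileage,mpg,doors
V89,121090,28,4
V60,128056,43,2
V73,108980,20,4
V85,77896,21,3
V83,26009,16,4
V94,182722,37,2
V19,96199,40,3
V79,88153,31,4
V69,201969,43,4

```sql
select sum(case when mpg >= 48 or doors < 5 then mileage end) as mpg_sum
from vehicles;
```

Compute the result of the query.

1031074

vin=V89: ✓ → 121090
vin=V60: ✓ → 128056
vin=V73: ✓ → 108980
vin=V85: ✓ → 77896
vin=V83: ✓ → 26009
vin=V94: ✓ → 182722
vin=V19: ✓ → 96199
vin=V79: ✓ → 88153
vin=V69: ✓ → 201969
mpg_sum = 121090 + 128056 + 108980 + 77896 + 26009 + 182722 + 96199 + 88153 + 201969 = 1031074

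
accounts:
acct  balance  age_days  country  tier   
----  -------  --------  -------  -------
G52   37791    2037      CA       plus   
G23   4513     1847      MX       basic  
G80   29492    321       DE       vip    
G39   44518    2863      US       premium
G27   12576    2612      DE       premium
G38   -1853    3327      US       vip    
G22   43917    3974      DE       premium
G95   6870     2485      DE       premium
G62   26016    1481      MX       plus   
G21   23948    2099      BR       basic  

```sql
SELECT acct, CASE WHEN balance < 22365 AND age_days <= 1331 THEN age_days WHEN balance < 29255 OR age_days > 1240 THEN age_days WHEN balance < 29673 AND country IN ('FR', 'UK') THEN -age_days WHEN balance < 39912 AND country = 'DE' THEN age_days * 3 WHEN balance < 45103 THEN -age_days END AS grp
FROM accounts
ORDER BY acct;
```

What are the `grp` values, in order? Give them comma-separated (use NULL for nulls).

acct=G21: balance < 29255 OR age_days > 1240 → 2099
acct=G22: balance < 29255 OR age_days > 1240 → 3974
acct=G23: balance < 29255 OR age_days > 1240 → 1847
acct=G27: balance < 29255 OR age_days > 1240 → 2612
acct=G38: balance < 29255 OR age_days > 1240 → 3327
acct=G39: balance < 29255 OR age_days > 1240 → 2863
acct=G52: balance < 29255 OR age_days > 1240 → 2037
acct=G62: balance < 29255 OR age_days > 1240 → 1481
acct=G80: balance < 39912 AND country = 'DE' → 963
acct=G95: balance < 29255 OR age_days > 1240 → 2485

2099, 3974, 1847, 2612, 3327, 2863, 2037, 1481, 963, 2485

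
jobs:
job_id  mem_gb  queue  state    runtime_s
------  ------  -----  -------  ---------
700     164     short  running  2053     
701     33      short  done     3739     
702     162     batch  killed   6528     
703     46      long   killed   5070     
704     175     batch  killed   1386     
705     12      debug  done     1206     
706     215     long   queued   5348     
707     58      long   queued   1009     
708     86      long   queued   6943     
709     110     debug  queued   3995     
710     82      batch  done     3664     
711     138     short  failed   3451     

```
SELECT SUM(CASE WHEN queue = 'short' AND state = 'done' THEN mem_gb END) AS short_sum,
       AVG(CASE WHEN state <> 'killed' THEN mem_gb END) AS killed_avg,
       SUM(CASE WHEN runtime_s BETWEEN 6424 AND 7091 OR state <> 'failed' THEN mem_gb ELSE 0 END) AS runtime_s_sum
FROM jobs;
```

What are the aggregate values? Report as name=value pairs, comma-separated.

[short_sum: queue = 'short' AND state = 'done']
job_id=700: ✗
job_id=701: ✓ → 33
job_id=702: ✗
job_id=703: ✗
job_id=704: ✗
job_id=705: ✗
job_id=706: ✗
job_id=707: ✗
job_id=708: ✗
job_id=709: ✗
job_id=710: ✗
job_id=711: ✗
short_sum = 33
—
[killed_avg: state <> 'killed']
job_id=700: ✓ → 164
job_id=701: ✓ → 33
job_id=702: ✗
job_id=703: ✗
job_id=704: ✗
job_id=705: ✓ → 12
job_id=706: ✓ → 215
job_id=707: ✓ → 58
job_id=708: ✓ → 86
job_id=709: ✓ → 110
job_id=710: ✓ → 82
job_id=711: ✓ → 138
killed_avg = (164 + 33 + 12 + 215 + 58 + 86 + 110 + 82 + 138) / 9 = 99.7777777778
—
[runtime_s_sum: runtime_s BETWEEN 6424 AND 7091 OR state <> 'failed']
job_id=700: ✓ → 164
job_id=701: ✓ → 33
job_id=702: ✓ → 162
job_id=703: ✓ → 46
job_id=704: ✓ → 175
job_id=705: ✓ → 12
job_id=706: ✓ → 215
job_id=707: ✓ → 58
job_id=708: ✓ → 86
job_id=709: ✓ → 110
job_id=710: ✓ → 82
job_id=711: ✗
runtime_s_sum = 164 + 33 + 162 + 46 + 175 + 12 + 215 + 58 + 86 + 110 + 82 = 1143

short_sum=33, killed_avg=99.7777777778, runtime_s_sum=1143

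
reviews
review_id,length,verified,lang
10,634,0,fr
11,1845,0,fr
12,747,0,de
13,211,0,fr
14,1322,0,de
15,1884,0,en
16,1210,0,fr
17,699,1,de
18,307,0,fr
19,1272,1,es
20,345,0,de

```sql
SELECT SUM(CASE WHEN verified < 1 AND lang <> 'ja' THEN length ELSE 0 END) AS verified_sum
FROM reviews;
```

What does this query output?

review_id=10: ✓ → 634
review_id=11: ✓ → 1845
review_id=12: ✓ → 747
review_id=13: ✓ → 211
review_id=14: ✓ → 1322
review_id=15: ✓ → 1884
review_id=16: ✓ → 1210
review_id=17: ✗
review_id=18: ✓ → 307
review_id=19: ✗
review_id=20: ✓ → 345
verified_sum = 634 + 1845 + 747 + 211 + 1322 + 1884 + 1210 + 307 + 345 = 8505

8505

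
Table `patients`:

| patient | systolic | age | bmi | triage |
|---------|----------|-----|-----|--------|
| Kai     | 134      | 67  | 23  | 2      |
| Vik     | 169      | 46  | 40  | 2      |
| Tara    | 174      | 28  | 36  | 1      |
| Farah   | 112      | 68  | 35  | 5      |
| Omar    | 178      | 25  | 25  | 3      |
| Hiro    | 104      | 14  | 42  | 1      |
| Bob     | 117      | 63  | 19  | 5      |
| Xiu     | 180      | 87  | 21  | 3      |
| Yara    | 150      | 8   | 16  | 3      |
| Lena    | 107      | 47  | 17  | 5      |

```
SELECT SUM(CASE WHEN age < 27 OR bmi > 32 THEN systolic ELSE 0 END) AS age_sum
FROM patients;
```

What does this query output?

887

patient=Kai: ✗
patient=Vik: ✓ → 169
patient=Tara: ✓ → 174
patient=Farah: ✓ → 112
patient=Omar: ✓ → 178
patient=Hiro: ✓ → 104
patient=Bob: ✗
patient=Xiu: ✗
patient=Yara: ✓ → 150
patient=Lena: ✗
age_sum = 169 + 174 + 112 + 178 + 104 + 150 = 887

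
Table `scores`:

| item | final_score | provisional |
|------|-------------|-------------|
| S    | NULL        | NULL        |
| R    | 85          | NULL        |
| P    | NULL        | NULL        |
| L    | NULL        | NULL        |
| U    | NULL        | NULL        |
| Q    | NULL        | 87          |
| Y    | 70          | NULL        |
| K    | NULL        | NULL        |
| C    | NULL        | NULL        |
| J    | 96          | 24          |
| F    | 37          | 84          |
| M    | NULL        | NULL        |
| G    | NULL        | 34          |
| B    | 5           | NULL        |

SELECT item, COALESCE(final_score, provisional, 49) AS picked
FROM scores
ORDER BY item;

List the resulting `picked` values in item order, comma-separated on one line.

item=B: final_score=5 → 5
item=C: final_score=NULL, provisional=NULL, → literal 49 → 49
item=F: final_score=37 → 37
item=G: final_score=NULL, provisional=34 → 34
item=J: final_score=96 → 96
item=K: final_score=NULL, provisional=NULL, → literal 49 → 49
item=L: final_score=NULL, provisional=NULL, → literal 49 → 49
item=M: final_score=NULL, provisional=NULL, → literal 49 → 49
item=P: final_score=NULL, provisional=NULL, → literal 49 → 49
item=Q: final_score=NULL, provisional=87 → 87
item=R: final_score=85 → 85
item=S: final_score=NULL, provisional=NULL, → literal 49 → 49
item=U: final_score=NULL, provisional=NULL, → literal 49 → 49
item=Y: final_score=70 → 70

5, 49, 37, 34, 96, 49, 49, 49, 49, 87, 85, 49, 49, 70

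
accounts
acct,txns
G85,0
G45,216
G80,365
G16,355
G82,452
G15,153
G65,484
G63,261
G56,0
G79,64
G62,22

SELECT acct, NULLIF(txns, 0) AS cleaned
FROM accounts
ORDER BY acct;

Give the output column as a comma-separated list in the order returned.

acct=G15: txns=153 vs 0: differ → 153
acct=G16: txns=355 vs 0: differ → 355
acct=G45: txns=216 vs 0: differ → 216
acct=G56: txns=0 vs 0: equal → NULL
acct=G62: txns=22 vs 0: differ → 22
acct=G63: txns=261 vs 0: differ → 261
acct=G65: txns=484 vs 0: differ → 484
acct=G79: txns=64 vs 0: differ → 64
acct=G80: txns=365 vs 0: differ → 365
acct=G82: txns=452 vs 0: differ → 452
acct=G85: txns=0 vs 0: equal → NULL

153, 355, 216, NULL, 22, 261, 484, 64, 365, 452, NULL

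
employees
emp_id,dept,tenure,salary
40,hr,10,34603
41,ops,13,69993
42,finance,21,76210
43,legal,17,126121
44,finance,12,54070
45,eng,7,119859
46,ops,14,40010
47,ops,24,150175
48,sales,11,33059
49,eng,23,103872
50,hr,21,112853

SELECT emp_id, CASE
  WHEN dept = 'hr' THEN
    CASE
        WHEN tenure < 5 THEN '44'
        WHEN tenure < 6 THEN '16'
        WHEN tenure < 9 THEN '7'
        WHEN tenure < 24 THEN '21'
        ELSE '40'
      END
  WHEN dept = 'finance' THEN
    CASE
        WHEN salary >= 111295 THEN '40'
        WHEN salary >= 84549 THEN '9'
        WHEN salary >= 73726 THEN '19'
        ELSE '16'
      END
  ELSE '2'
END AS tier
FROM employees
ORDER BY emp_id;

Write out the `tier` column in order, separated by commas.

21, 2, 19, 2, 16, 2, 2, 2, 2, 2, 21

emp_id=40: dept='hr' → inner[tenure < 24] → 21
emp_id=41: dept='ops' → outer ELSE → 2
emp_id=42: dept='finance' → inner[salary >= 73726] → 19
emp_id=43: dept='legal' → outer ELSE → 2
emp_id=44: dept='finance' → inner[ELSE] → 16
emp_id=45: dept='eng' → outer ELSE → 2
emp_id=46: dept='ops' → outer ELSE → 2
emp_id=47: dept='ops' → outer ELSE → 2
emp_id=48: dept='sales' → outer ELSE → 2
emp_id=49: dept='eng' → outer ELSE → 2
emp_id=50: dept='hr' → inner[tenure < 24] → 21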